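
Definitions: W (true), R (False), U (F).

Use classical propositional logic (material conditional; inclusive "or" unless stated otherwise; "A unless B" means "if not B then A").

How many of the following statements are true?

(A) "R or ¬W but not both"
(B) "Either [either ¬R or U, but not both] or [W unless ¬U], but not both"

0

(A): In symbols: R ⊕ ¬W

¬W = ¬T = F
R ⊕ ¬W = F ⊕ F = F
So (A) is false.

(B): Formalization: (¬R ⊕ U) ⊕ (W ∨ ¬U)

¬R = ¬F = T
¬R ⊕ U = T ⊕ F = T
¬U = ¬F = T
W ∨ ¬U = T ∨ T = T
(¬R ⊕ U) ⊕ (W ∨ ¬U) = T ⊕ T = F
Hence (B) is false.

0 of the 2 statements are true (none).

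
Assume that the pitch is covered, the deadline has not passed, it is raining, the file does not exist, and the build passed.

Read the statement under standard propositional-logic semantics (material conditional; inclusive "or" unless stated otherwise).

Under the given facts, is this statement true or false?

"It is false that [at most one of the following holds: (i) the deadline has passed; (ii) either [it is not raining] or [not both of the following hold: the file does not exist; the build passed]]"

Let N = "the deadline has passed" (F), H = "it is raining" (T), D = "the file exists" (F), W = "the build passed" (T).
Formalization: ~(N nand (~H | (~D nand W)))

~H = ~T = F
~D = ~F = T
~D nand W = T nand T = F
~H | (~D nand W) = F | F = F
N nand (~H | (~D nand W)) = F nand F = T
~(N nand (~H | (~D nand W))) = ~T = F

The statement is false.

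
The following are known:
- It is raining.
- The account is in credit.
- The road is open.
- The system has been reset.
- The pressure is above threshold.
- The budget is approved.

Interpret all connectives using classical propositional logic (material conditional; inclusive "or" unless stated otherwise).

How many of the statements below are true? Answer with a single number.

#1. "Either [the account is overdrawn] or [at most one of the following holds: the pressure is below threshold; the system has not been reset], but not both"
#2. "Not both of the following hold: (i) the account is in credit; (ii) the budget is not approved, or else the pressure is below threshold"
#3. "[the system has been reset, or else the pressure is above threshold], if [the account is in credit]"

Let G = "the account is overdrawn" (False), H = "the pressure is above threshold" (True), W = "the system has been reset" (True), V = "the budget is approved" (True).

#1: This is G xor (not H nand not W).

not H = not True = False
not W = not True = False
not H nand not W = False nand False = True
G xor (not H nand not W) = False xor True = True
Hence #1 is true.

#2: Parsed as not G nand (not V or not H)

not G = not False = True
not V = not True = False
not H = not True = False
not V or not H = False or False = False
not G nand (not V or not H) = True nand False = True
Thus #2 is true.

#3: Parsed as not G -> (W or H)

not G = not False = True
W or H = True or True = True
not G -> (W or H) = True -> True = True
Hence #3 is true.

3 of the 3 statements are true (#1, #2, #3).

3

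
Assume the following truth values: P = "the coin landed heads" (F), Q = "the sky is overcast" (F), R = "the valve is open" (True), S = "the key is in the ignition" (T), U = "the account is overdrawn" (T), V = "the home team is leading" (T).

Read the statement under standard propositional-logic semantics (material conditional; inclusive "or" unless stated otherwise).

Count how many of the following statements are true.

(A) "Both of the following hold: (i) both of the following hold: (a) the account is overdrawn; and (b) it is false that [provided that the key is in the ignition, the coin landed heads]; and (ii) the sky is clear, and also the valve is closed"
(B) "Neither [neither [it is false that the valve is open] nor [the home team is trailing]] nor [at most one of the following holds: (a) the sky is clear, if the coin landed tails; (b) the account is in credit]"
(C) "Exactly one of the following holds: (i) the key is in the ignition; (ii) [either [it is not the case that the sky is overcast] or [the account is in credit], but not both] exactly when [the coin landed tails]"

(A): Parsed as (U and not (S -> P)) and (not Q and not R)

S -> P = True -> False = False
not (S -> P) = not False = True
U and not (S -> P) = True and True = True
not Q = not False = True
not R = not True = False
not Q and not R = True and False = False
(U and not (S -> P)) and (not Q and not R) = True and False = False
Thus (A) is false.

(B): Formalization: (not R nor not V) nor ((not P -> not Q) nand not U)

not R = not True = False
not V = not True = False
not R nor not V = False nor False = True
not P = not False = True
not Q = not False = True
not P -> not Q = True -> True = True
not U = not True = False
(not P -> not Q) nand not U = True nand False = True
(not R nor not V) nor ((not P -> not Q) nand not U) = True nor True = False
Hence (B) is false.

(C): This is S xor ((not Q xor not U) iff not P).

not Q = not False = True
not U = not True = False
not Q xor not U = True xor False = True
not P = not False = True
(not Q xor not U) iff not P = True iff True = True
S xor ((not Q xor not U) iff not P) = True xor True = False
So (C) is false.

0 of the 3 statements are true (none).

0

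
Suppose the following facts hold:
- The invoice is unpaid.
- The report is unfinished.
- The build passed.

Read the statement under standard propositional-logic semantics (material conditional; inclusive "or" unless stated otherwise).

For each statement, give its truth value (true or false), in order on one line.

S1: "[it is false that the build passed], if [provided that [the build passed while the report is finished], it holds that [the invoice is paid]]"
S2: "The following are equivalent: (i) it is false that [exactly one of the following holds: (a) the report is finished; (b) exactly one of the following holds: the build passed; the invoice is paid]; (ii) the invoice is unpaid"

Let H = "the build passed" (T), P = "the report is finished" (F), L = "the invoice is paid" (F).

S1: Formalization: ((H ∧ P) → L) → ¬H

H ∧ P = T ∧ F = F
(H ∧ P) → L = F → F = T
¬H = ¬T = F
((H ∧ P) → L) → ¬H = T → F = F
Thus S1 is false.

S2: This is ¬(P ⊕ (H ⊕ L)) ↔ ¬L.

H ⊕ L = T ⊕ F = T
P ⊕ (H ⊕ L) = F ⊕ T = T
¬(P ⊕ (H ⊕ L)) = ¬T = F
¬L = ¬F = T
¬(P ⊕ (H ⊕ L)) ↔ ¬L = F ↔ T = F
So S2 is false.

S1 F / S2 F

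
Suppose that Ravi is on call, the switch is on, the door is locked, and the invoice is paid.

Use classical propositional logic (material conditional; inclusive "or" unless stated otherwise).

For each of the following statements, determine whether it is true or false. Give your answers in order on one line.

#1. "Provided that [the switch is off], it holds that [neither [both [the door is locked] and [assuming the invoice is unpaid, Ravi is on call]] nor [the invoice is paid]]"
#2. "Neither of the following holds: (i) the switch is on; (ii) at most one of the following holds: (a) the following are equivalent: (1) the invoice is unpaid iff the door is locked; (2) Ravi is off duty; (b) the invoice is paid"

#1 true / #2 false

Let Q = "the switch is on" (True), R = "the door is locked" (True), S = "the invoice is paid" (True), P = "Ravi is on call" (True).

#1: In symbols: not Q -> ((R and (not S -> P)) nor S)

not Q = not True = False
not S = not True = False
not S -> P = False -> True = True
R and (not S -> P) = True and True = True
(R and (not S -> P)) nor S = True nor True = False
not Q -> ((R and (not S -> P)) nor S) = False -> False = True
So #1 is true.

#2: This is Q nor (((not S iff R) iff not P) nand S).

not S = not True = False
not S iff R = False iff True = False
not P = not True = False
(not S iff R) iff not P = False iff False = True
((not S iff R) iff not P) nand S = True nand True = False
Q nor (((not S iff R) iff not P) nand S) = True nor False = False
Thus #2 is false.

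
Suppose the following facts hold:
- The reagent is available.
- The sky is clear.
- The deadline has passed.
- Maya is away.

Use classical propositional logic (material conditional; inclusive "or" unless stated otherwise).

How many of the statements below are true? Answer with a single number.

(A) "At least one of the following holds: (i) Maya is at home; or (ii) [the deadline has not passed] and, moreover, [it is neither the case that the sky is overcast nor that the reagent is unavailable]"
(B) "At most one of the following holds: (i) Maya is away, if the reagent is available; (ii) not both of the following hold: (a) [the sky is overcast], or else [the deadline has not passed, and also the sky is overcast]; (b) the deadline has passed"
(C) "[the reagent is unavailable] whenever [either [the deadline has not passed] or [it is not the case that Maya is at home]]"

Let N = "Maya is at home" (False), S = "the deadline has passed" (True), G = "the sky is overcast" (False), K = "the reagent is available" (True).

(A): In symbols: N or (not S and (G nor not K))

not S = not True = False
not K = not True = False
G nor not K = False nor False = True
not S and (G nor not K) = False and True = False
N or (not S and (G nor not K)) = False or False = False
Hence (A) is false.

(B): This is (K -> not N) nand ((G or (not S and G)) nand S).

not N = not False = True
K -> not N = True -> True = True
not S = not True = False
not S and G = False and False = False
G or (not S and G) = False or False = False
(G or (not S and G)) nand S = False nand True = True
(K -> not N) nand ((G or (not S and G)) nand S) = True nand True = False
Thus (B) is false.

(C): This is (not S or not N) -> not K.

not S = not True = False
not N = not False = True
not S or not N = False or True = True
not K = not True = False
(not S or not N) -> not K = True -> False = False
So (C) is false.

0 of the 3 statements are true (none).

0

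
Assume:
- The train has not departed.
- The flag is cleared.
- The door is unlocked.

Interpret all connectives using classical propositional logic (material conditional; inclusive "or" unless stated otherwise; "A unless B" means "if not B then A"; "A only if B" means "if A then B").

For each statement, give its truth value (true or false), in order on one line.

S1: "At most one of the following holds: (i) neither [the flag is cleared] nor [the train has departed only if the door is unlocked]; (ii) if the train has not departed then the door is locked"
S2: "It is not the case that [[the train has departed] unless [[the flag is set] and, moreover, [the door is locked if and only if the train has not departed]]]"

S1 T; S2 T

Let Q = "the flag is set" (False), P = "the train has departed" (False), R = "the door is locked" (False).

S1: Parsed as (not Q nor (P -> not R)) nand (not P -> R)

not Q = not False = True
not R = not False = True
P -> not R = False -> True = True
not Q nor (P -> not R) = True nor True = False
not P = not False = True
not P -> R = True -> False = False
(not Q nor (P -> not R)) nand (not P -> R) = False nand False = True
Thus S1 is true.

S2: Parsed as not (P or (Q and (R iff not P)))

not P = not False = True
R iff not P = False iff True = False
Q and (R iff not P) = False and False = False
P or (Q and (R iff not P)) = False or False = False
not (P or (Q and (R iff not P))) = not False = True
Thus S2 is true.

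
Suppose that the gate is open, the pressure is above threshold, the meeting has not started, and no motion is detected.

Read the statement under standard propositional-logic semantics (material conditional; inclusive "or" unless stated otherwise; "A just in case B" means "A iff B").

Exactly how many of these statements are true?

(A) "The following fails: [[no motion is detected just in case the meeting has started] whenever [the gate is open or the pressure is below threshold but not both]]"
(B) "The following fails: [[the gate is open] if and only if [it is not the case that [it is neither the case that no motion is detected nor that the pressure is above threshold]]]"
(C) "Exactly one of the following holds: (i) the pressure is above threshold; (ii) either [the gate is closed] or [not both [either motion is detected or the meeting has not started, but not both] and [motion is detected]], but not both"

1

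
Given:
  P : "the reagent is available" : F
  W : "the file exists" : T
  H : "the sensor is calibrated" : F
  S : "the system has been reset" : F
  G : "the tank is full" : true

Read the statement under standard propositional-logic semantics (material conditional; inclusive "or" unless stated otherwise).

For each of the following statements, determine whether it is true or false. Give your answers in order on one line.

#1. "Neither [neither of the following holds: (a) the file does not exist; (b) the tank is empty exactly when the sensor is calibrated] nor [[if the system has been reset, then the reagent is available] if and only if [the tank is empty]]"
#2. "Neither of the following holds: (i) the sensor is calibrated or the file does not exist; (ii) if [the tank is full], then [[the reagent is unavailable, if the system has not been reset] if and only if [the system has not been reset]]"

#1: In symbols: (¬W ↓ (¬G ↔ H)) ↓ ((S → P) ↔ ¬G)

¬W = ¬T = F
¬G = ¬T = F
¬G ↔ H = F ↔ F = T
¬W ↓ (¬G ↔ H) = F ↓ T = F
S → P = F → F = T
¬G = ¬T = F
(S → P) ↔ ¬G = T ↔ F = F
(¬W ↓ (¬G ↔ H)) ↓ ((S → P) ↔ ¬G) = F ↓ F = T
So #1 is true.

#2: This is (H ∨ ¬W) ↓ (G → ((¬S → ¬P) ↔ ¬S)).

¬W = ¬T = F
H ∨ ¬W = F ∨ F = F
¬S = ¬F = T
¬P = ¬F = T
¬S → ¬P = T → T = T
¬S = ¬F = T
(¬S → ¬P) ↔ ¬S = T ↔ T = T
G → ((¬S → ¬P) ↔ ¬S) = T → T = T
(H ∨ ¬W) ↓ (G → ((¬S → ¬P) ↔ ¬S)) = F ↓ T = F
Hence #2 is false.

#1 True, #2 False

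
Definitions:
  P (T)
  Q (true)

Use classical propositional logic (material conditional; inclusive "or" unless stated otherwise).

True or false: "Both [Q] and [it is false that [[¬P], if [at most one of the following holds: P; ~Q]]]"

True.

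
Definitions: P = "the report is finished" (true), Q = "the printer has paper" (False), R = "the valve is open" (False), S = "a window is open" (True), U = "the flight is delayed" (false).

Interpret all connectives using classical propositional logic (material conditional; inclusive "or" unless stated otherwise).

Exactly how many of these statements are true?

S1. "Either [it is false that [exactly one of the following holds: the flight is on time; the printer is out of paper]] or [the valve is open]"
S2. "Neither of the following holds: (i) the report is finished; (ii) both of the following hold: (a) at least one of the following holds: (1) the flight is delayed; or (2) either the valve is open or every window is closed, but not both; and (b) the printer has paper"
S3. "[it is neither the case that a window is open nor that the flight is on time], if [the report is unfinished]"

2

S1: Formalization: not (not U xor not Q) or R

not U = not False = True
not Q = not False = True
not U xor not Q = True xor True = False
not (not U xor not Q) = not False = True
not (not U xor not Q) or R = True or False = True
Hence S1 is true.

S2: In symbols: P nor ((U or (R xor not S)) and Q)

not S = not True = False
R xor not S = False xor False = False
U or (R xor not S) = False or False = False
(U or (R xor not S)) and Q = False and False = False
P nor ((U or (R xor not S)) and Q) = True nor False = False
So S2 is false.

S3: In symbols: not P -> (S nor not U)

not P = not True = False
not U = not False = True
S nor not U = True nor True = False
not P -> (S nor not U) = False -> False = True
Thus S3 is true.

Count: 2.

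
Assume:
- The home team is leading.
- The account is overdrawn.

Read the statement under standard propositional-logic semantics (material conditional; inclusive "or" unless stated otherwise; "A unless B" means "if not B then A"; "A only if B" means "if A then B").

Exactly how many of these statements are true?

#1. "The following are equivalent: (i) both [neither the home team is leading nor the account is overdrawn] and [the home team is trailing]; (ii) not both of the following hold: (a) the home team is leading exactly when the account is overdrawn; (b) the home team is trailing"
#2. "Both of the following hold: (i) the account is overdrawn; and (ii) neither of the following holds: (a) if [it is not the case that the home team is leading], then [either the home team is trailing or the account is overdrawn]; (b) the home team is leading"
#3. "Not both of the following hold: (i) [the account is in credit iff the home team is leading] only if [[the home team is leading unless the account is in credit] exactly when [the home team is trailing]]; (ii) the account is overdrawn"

Let P = "the home team is leading" (True), Q = "the account is overdrawn" (True).

#1: Formalization: ((P nor Q) and not P) iff ((P iff Q) nand not P)

P nor Q = True nor True = False
not P = not True = False
(P nor Q) and not P = False and False = False
P iff Q = True iff True = True
not P = not True = False
(P iff Q) nand not P = True nand False = True
((P nor Q) and not P) iff ((P iff Q) nand not P) = False iff True = False
Thus #1 is false.

#2: Parsed as Q and ((not P -> (not P or Q)) nor P)

not P = not True = False
not P = not True = False
not P or Q = False or True = True
not P -> (not P or Q) = False -> True = True
(not P -> (not P or Q)) nor P = True nor True = False
Q and ((not P -> (not P or Q)) nor P) = True and False = False
Thus #2 is false.

#3: Parsed as ((not Q iff P) -> ((P or not Q) iff not P)) nand Q

not Q = not True = False
not Q iff P = False iff True = False
not Q = not True = False
P or not Q = True or False = True
not P = not True = False
(P or not Q) iff not P = True iff False = False
(not Q iff P) -> ((P or not Q) iff not P) = False -> False = True
((not Q iff P) -> ((P or not Q) iff not P)) nand Q = True nand True = False
Thus #3 is false.

True statements: 0 (none).

0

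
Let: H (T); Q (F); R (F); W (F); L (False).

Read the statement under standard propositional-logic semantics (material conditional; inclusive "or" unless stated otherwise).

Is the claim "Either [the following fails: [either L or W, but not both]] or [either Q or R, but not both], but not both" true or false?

True

In symbols: ~(L xor W) xor (Q xor R)

L xor W = F xor F = F
~(L xor W) = ~F = T
Q xor R = F xor F = F
~(L xor W) xor (Q xor R) = T xor F = T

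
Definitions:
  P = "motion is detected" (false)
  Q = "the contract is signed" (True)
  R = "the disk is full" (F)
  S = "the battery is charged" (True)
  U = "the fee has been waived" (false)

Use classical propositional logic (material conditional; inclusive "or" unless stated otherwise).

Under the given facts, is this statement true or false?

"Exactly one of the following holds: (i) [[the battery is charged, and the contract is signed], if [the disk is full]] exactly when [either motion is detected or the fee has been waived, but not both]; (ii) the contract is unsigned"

In symbols: ((R → (S ∧ Q)) ↔ (P ⊕ U)) ⊕ ¬Q

S ∧ Q = T ∧ T = T
R → (S ∧ Q) = F → T = T
P ⊕ U = F ⊕ F = F
(R → (S ∧ Q)) ↔ (P ⊕ U) = T ↔ F = F
¬Q = ¬T = F
((R → (S ∧ Q)) ↔ (P ⊕ U)) ⊕ ¬Q = F ⊕ F = F

False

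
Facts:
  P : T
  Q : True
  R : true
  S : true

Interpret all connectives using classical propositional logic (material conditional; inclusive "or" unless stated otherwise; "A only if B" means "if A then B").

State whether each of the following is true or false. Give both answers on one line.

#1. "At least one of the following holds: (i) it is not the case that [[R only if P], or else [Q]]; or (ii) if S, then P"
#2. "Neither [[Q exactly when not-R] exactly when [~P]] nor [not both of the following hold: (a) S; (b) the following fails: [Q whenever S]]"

#1: Formalization: ~((R -> P) | Q) | (S -> P)

R -> P = T -> T = T
(R -> P) | Q = T | T = T
~((R -> P) | Q) = ~T = F
S -> P = T -> T = T
~((R -> P) | Q) | (S -> P) = F | T = T
Hence #1 is true.

#2: This is ((Q <-> ~R) <-> ~P) nor (S nand ~(S -> Q)).

~R = ~T = F
Q <-> ~R = T <-> F = F
~P = ~T = F
(Q <-> ~R) <-> ~P = F <-> F = T
S -> Q = T -> T = T
~(S -> Q) = ~T = F
S nand ~(S -> Q) = T nand F = T
((Q <-> ~R) <-> ~P) nor (S nand ~(S -> Q)) = T nor T = F
So #2 is false.

#1 T; #2 F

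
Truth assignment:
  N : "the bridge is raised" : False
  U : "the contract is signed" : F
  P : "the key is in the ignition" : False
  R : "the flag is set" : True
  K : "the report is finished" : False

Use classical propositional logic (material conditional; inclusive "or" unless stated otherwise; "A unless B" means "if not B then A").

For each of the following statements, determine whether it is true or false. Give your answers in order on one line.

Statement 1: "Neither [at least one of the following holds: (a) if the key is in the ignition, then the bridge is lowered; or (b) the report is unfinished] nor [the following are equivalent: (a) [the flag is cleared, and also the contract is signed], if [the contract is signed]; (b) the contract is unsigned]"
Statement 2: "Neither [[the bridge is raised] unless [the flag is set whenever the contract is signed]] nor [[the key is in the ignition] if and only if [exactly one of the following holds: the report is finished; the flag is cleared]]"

Statement 1 False, Statement 2 False

Statement 1: Parsed as ((P -> not N) or not K) nor ((U -> (not R and U)) iff not U)

not N = not False = True
P -> not N = False -> True = True
not K = not False = True
(P -> not N) or not K = True or True = True
not R = not True = False
not R and U = False and False = False
U -> (not R and U) = False -> False = True
not U = not False = True
(U -> (not R and U)) iff not U = True iff True = True
((P -> not N) or not K) nor ((U -> (not R and U)) iff not U) = True nor True = False
So Statement 1 is false.

Statement 2: This is (N or (U -> R)) nor (P iff (K xor not R)).

U -> R = False -> True = True
N or (U -> R) = False or True = True
not R = not True = False
K xor not R = False xor False = False
P iff (K xor not R) = False iff False = True
(N or (U -> R)) nor (P iff (K xor not R)) = True nor True = False
So Statement 2 is false.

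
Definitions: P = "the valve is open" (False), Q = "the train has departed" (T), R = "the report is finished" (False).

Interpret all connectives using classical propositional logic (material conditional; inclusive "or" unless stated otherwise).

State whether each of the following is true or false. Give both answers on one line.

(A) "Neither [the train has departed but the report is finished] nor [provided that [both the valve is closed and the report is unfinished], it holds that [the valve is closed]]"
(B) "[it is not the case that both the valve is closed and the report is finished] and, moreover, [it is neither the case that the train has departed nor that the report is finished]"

(A): This is (Q & R) nor ((~P & ~R) -> ~P).

Q & R = T & F = F
~P = ~F = T
~R = ~F = T
~P & ~R = T & T = T
~P = ~F = T
(~P & ~R) -> ~P = T -> T = T
(Q & R) nor ((~P & ~R) -> ~P) = F nor T = F
So (A) is false.

(B): Formalization: (~P nand R) & (Q nor R)

~P = ~F = T
~P nand R = T nand F = T
Q nor R = T nor F = F
(~P nand R) & (Q nor R) = T & F = F
So (B) is false.

(A) False / (B) False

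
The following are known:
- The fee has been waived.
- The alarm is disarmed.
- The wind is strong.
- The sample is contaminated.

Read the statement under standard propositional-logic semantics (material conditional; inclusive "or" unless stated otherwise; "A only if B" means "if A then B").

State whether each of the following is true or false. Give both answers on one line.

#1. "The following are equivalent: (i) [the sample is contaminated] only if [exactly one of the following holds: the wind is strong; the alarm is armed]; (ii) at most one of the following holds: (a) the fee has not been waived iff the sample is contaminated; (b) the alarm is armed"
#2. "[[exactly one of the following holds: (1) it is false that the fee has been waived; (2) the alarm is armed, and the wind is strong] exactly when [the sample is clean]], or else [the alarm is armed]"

Let K = "the sample is contaminated" (T), G = "the wind is strong" (T), D = "the alarm is armed" (F), V = "the fee has been waived" (T).

#1: This is (K → (G ⊕ D)) ↔ ((¬V ↔ K) ↑ D).

G ⊕ D = T ⊕ F = T
K → (G ⊕ D) = T → T = T
¬V = ¬T = F
¬V ↔ K = F ↔ T = F
(¬V ↔ K) ↑ D = F ↑ F = T
(K → (G ⊕ D)) ↔ ((¬V ↔ K) ↑ D) = T ↔ T = T
Hence #1 is true.

#2: In symbols: ((¬V ⊕ (D ∧ G)) ↔ ¬K) ∨ D

¬V = ¬T = F
D ∧ G = F ∧ T = F
¬V ⊕ (D ∧ G) = F ⊕ F = F
¬K = ¬T = F
(¬V ⊕ (D ∧ G)) ↔ ¬K = F ↔ F = T
((¬V ⊕ (D ∧ G)) ↔ ¬K) ∨ D = T ∨ F = T
Hence #2 is true.

#1 true; #2 true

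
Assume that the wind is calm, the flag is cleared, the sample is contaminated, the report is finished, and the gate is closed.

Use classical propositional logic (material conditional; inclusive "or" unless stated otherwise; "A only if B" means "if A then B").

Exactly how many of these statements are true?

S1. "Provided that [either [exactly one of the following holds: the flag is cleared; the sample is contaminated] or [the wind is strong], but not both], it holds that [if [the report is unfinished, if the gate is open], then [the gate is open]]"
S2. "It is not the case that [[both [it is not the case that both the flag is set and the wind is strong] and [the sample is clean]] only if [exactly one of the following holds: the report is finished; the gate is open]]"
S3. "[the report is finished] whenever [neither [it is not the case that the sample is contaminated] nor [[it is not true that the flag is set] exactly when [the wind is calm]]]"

2

Let Q = "the flag is set" (False), R = "the sample is contaminated" (True), P = "the wind is strong" (False), U = "the gate is open" (False), S = "the report is finished" (True).

S1: Formalization: ((not Q xor R) xor P) -> ((U -> not S) -> U)

not Q = not False = True
not Q xor R = True xor True = False
(not Q xor R) xor P = False xor False = False
not S = not True = False
U -> not S = False -> False = True
(U -> not S) -> U = True -> False = False
((not Q xor R) xor P) -> ((U -> not S) -> U) = False -> False = True
So S1 is true.

S2: Parsed as not (((Q nand P) and not R) -> (S xor U))

Q nand P = False nand False = True
not R = not True = False
(Q nand P) and not R = True and False = False
S xor U = True xor False = True
((Q nand P) and not R) -> (S xor U) = False -> True = True
not (((Q nand P) and not R) -> (S xor U)) = not True = False
So S2 is false.

S3: Parsed as (not R nor (not Q iff not P)) -> S

not R = not True = False
not Q = not False = True
not P = not False = True
not Q iff not P = True iff True = True
not R nor (not Q iff not P) = False nor True = False
(not R nor (not Q iff not P)) -> S = False -> True = True
Hence S3 is true.

2 of the 3 statements are true (S1, S3).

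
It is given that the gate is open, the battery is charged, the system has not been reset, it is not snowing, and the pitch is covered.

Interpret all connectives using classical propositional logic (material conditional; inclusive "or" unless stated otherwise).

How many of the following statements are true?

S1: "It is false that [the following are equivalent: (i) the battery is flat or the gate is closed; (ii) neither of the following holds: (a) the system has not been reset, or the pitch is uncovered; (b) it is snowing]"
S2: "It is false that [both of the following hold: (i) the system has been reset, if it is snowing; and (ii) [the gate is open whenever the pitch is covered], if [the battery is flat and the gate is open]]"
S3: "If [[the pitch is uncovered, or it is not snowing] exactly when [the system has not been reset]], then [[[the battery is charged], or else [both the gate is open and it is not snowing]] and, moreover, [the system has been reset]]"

Let K = "the battery is charged" (T), R = "the gate is open" (T), L = "the system has been reset" (F), W = "the pitch is covered" (T), M = "it is snowing" (F).

S1: Formalization: ~((~K | ~R) <-> ((~L | ~W) nor M))

~K = ~T = F
~R = ~T = F
~K | ~R = F | F = F
~L = ~F = T
~W = ~T = F
~L | ~W = T | F = T
(~L | ~W) nor M = T nor F = F
(~K | ~R) <-> ((~L | ~W) nor M) = F <-> F = T
~((~K | ~R) <-> ((~L | ~W) nor M)) = ~T = F
Thus S1 is false.

S2: Formalization: ~((M -> L) & ((~K & R) -> (W -> R)))

M -> L = F -> F = T
~K = ~T = F
~K & R = F & T = F
W -> R = T -> T = T
(~K & R) -> (W -> R) = F -> T = T
(M -> L) & ((~K & R) -> (W -> R)) = T & T = T
~((M -> L) & ((~K & R) -> (W -> R))) = ~T = F
So S2 is false.

S3: Parsed as ((~W | ~M) <-> ~L) -> ((K | (R & ~M)) & L)

~W = ~T = F
~M = ~F = T
~W | ~M = F | T = T
~L = ~F = T
(~W | ~M) <-> ~L = T <-> T = T
~M = ~F = T
R & ~M = T & T = T
K | (R & ~M) = T | T = T
(K | (R & ~M)) & L = T & F = F
((~W | ~M) <-> ~L) -> ((K | (R & ~M)) & L) = T -> F = F
So S3 is false.

True statements: 0 (none).

0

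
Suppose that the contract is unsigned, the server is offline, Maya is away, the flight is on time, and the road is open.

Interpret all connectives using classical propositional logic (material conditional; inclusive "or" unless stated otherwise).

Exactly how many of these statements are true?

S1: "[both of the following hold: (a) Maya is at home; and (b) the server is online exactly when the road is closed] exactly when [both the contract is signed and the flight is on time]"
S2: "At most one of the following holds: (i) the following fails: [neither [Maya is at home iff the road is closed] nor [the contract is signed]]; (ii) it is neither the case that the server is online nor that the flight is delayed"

1

Let R = "Maya is at home" (F), Q = "the server is online" (F), U = "the road is closed" (F), P = "the contract is signed" (F), S = "the flight is delayed" (F).

S1: In symbols: (R ∧ (Q ↔ U)) ↔ (P ∧ ¬S)

Q ↔ U = F ↔ F = T
R ∧ (Q ↔ U) = F ∧ T = F
¬S = ¬F = T
P ∧ ¬S = F ∧ T = F
(R ∧ (Q ↔ U)) ↔ (P ∧ ¬S) = F ↔ F = T
So S1 is true.

S2: In symbols: ¬((R ↔ U) ↓ P) ↑ (Q ↓ S)

R ↔ U = F ↔ F = T
(R ↔ U) ↓ P = T ↓ F = F
¬((R ↔ U) ↓ P) = ¬F = T
Q ↓ S = F ↓ F = T
¬((R ↔ U) ↓ P) ↑ (Q ↓ S) = T ↑ T = F
So S2 is false.

1 of the 2 statements is true (S1).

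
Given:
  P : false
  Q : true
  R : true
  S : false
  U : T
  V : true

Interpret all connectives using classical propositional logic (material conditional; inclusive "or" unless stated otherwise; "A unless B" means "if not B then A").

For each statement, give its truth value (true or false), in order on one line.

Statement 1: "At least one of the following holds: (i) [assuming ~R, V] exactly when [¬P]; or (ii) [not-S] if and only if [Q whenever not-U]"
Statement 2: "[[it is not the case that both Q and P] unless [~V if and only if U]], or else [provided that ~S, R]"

Statement 1: In symbols: ((~R -> V) <-> ~P) | (~S <-> (~U -> Q))

~R = ~T = F
~R -> V = F -> T = T
~P = ~F = T
(~R -> V) <-> ~P = T <-> T = T
~S = ~F = T
~U = ~T = F
~U -> Q = F -> T = T
~S <-> (~U -> Q) = T <-> T = T
((~R -> V) <-> ~P) | (~S <-> (~U -> Q)) = T | T = T
Thus Statement 1 is true.

Statement 2: Parsed as ((Q nand P) | (~V <-> U)) | (~S -> R)

Q nand P = T nand F = T
~V = ~T = F
~V <-> U = F <-> T = F
(Q nand P) | (~V <-> U) = T | F = T
~S = ~F = T
~S -> R = T -> T = T
((Q nand P) | (~V <-> U)) | (~S -> R) = T | T = T
So Statement 2 is true.

Statement 1 T; Statement 2 T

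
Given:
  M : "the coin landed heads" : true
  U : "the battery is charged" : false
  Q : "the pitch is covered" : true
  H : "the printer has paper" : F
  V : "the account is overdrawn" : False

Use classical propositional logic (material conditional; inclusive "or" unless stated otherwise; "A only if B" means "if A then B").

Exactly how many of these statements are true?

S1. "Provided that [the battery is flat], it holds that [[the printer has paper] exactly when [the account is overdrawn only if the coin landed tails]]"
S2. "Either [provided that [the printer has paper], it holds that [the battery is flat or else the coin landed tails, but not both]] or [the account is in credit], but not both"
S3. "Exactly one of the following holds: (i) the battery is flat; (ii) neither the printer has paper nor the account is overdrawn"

0

S1: In symbols: ¬U → (H ↔ (V → ¬M))

¬U = ¬F = T
¬M = ¬T = F
V → ¬M = F → F = T
H ↔ (V → ¬M) = F ↔ T = F
¬U → (H ↔ (V → ¬M)) = T → F = F
Thus S1 is false.

S2: Parsed as (H → (¬U ⊕ ¬M)) ⊕ ¬V

¬U = ¬F = T
¬M = ¬T = F
¬U ⊕ ¬M = T ⊕ F = T
H → (¬U ⊕ ¬M) = F → T = T
¬V = ¬F = T
(H → (¬U ⊕ ¬M)) ⊕ ¬V = T ⊕ T = F
Hence S2 is false.

S3: This is ¬U ⊕ (H ↓ V).

¬U = ¬F = T
H ↓ V = F ↓ F = T
¬U ⊕ (H ↓ V) = T ⊕ T = F
Thus S3 is false.

True statements: 0 (none).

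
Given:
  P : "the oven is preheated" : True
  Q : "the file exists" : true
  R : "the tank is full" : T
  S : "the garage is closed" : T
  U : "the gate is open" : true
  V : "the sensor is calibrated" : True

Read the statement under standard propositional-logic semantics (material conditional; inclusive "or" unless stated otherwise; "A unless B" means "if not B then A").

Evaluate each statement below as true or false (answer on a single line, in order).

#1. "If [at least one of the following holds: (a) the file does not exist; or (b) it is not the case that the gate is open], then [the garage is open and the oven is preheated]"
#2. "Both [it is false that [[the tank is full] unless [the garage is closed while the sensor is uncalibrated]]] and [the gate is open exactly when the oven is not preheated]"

#1 true; #2 false

#1: This is (not Q or not U) -> (not S and P).

not Q = not True = False
not U = not True = False
not Q or not U = False or False = False
not S = not True = False
not S and P = False and True = False
(not Q or not U) -> (not S and P) = False -> False = True
Thus #1 is true.

#2: Parsed as not (R or (S and not V)) and (U iff not P)

not V = not True = False
S and not V = True and False = False
R or (S and not V) = True or False = True
not (R or (S and not V)) = not True = False
not P = not True = False
U iff not P = True iff False = False
not (R or (S and not V)) and (U iff not P) = False and False = False
Hence #2 is false.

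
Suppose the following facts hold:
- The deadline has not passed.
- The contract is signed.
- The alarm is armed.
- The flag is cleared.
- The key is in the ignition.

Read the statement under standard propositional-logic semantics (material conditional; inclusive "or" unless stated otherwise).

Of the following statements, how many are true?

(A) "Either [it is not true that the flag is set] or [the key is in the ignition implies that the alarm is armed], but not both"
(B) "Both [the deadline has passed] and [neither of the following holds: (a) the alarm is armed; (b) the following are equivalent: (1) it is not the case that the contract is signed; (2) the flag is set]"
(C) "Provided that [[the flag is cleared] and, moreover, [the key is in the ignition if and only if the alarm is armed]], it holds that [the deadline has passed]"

Let S = "the flag is set" (F), U = "the key is in the ignition" (T), R = "the alarm is armed" (T), P = "the deadline has passed" (F), Q = "the contract is signed" (T).

(A): Formalization: ~S xor (U -> R)

~S = ~F = T
U -> R = T -> T = T
~S xor (U -> R) = T xor T = F
So (A) is false.

(B): This is P & (R nor (~Q <-> S)).

~Q = ~T = F
~Q <-> S = F <-> F = T
R nor (~Q <-> S) = T nor T = F
P & (R nor (~Q <-> S)) = F & F = F
So (B) is false.

(C): Parsed as (~S & (U <-> R)) -> P

~S = ~F = T
U <-> R = T <-> T = T
~S & (U <-> R) = T & T = T
(~S & (U <-> R)) -> P = T -> F = F
Hence (C) is false.

Count: 0.

0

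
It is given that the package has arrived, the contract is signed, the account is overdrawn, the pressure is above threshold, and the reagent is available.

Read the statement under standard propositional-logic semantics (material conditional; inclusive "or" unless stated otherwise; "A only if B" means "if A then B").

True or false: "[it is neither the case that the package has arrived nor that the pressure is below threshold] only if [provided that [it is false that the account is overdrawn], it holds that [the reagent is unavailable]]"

True.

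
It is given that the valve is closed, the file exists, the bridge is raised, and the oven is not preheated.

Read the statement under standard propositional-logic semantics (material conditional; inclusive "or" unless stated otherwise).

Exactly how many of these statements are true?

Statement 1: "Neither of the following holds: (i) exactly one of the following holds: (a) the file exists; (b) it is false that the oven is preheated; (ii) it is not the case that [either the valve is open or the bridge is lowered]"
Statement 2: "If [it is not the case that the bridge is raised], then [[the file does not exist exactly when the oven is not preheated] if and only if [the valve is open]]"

1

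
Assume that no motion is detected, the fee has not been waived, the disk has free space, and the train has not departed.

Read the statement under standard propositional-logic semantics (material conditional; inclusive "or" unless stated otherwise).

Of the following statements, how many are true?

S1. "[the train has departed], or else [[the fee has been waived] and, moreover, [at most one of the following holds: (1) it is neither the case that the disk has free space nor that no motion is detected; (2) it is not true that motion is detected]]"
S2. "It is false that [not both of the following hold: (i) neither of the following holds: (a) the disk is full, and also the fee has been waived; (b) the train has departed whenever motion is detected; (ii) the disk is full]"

0

Let N = "the train has departed" (F), W = "the fee has been waived" (F), U = "the disk is full" (F), V = "motion is detected" (F).

S1: Formalization: N ∨ (W ∧ ((¬U ↓ ¬V) ↑ ¬V))

¬U = ¬F = T
¬V = ¬F = T
¬U ↓ ¬V = T ↓ T = F
¬V = ¬F = T
(¬U ↓ ¬V) ↑ ¬V = F ↑ T = T
W ∧ ((¬U ↓ ¬V) ↑ ¬V) = F ∧ T = F
N ∨ (W ∧ ((¬U ↓ ¬V) ↑ ¬V)) = F ∨ F = F
Thus S1 is false.

S2: This is ¬(((U ∧ W) ↓ (V → N)) ↑ U).

U ∧ W = F ∧ F = F
V → N = F → F = T
(U ∧ W) ↓ (V → N) = F ↓ T = F
((U ∧ W) ↓ (V → N)) ↑ U = F ↑ F = T
¬(((U ∧ W) ↓ (V → N)) ↑ U) = ¬T = F
So S2 is false.

0 of the 2 statements are true (none).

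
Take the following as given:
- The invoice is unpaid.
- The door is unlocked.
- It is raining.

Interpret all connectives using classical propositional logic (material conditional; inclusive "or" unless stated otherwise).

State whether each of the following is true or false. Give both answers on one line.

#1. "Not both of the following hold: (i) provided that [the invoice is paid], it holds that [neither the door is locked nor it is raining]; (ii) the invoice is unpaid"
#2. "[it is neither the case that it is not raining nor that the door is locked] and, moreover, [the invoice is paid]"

Let P = "the invoice is paid" (F), Q = "the door is locked" (F), R = "it is raining" (T).

#1: This is (P -> (Q nor R)) nand ~P.

Q nor R = F nor T = F
P -> (Q nor R) = F -> F = T
~P = ~F = T
(P -> (Q nor R)) nand ~P = T nand T = F
Hence #1 is false.

#2: This is (~R nor Q) & P.

~R = ~T = F
~R nor Q = F nor F = T
(~R nor Q) & P = T & F = F
So #2 is false.

#1 False, #2 False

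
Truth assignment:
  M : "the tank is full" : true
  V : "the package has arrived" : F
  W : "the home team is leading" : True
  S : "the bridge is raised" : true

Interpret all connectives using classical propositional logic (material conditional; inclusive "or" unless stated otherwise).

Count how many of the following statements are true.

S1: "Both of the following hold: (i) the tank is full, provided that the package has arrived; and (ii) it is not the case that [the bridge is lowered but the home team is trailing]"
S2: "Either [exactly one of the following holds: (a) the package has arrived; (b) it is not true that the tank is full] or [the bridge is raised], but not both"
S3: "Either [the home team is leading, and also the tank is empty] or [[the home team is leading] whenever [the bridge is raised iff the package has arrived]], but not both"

S1: In symbols: (V -> M) & ~(~S & ~W)

V -> M = F -> T = T
~S = ~T = F
~W = ~T = F
~S & ~W = F & F = F
~(~S & ~W) = ~F = T
(V -> M) & ~(~S & ~W) = T & T = T
Hence S1 is true.

S2: Parsed as (V xor ~M) xor S

~M = ~T = F
V xor ~M = F xor F = F
(V xor ~M) xor S = F xor T = T
Hence S2 is true.

S3: In symbols: (W & ~M) xor ((S <-> V) -> W)

~M = ~T = F
W & ~M = T & F = F
S <-> V = T <-> F = F
(S <-> V) -> W = F -> T = T
(W & ~M) xor ((S <-> V) -> W) = F xor T = T
Hence S3 is true.

3 of the 3 statements are true (S1, S2, S3).

3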